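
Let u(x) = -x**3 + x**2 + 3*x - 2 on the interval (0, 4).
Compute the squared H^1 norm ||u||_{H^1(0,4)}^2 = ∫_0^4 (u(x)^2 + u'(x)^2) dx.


||u||_{H^1}^2 = 160276/105

The H^1 norm (squared) on an interval (0, L) is
  ||u||_{H^1}^2 = ∫_0^L u(x)^2 dx + ∫_0^L u'(x)^2 dx.
Compute u'(x) = -3*x**2 + 2*x + 3.
Then u(x)^2 = x**6 - 2*x**5 - 5*x**4 + 10*x**3 + 5*x**2 - 12*x + 4 and u'(x)^2 = 9*x**4 - 12*x**3 - 14*x**2 + 12*x + 9.
Integrate each monomial from 0 to 4 using ∫_0^4 c·x^n dx = c·4^(n+1)/(n+1):
  ∫_0^4 u(x)^2 dx = ∫_0^4 (x^6 - 2*x^5 - 5*x^4 + 10*x^3 + 5*x^2 - 12*x + 4) dx. Term by term:
    ∫_0^4 x^6 dx = 16384/7;  ∫_0^4 -2*x^5 dx = -4096/3;  ∫_0^4 -5*x^4 dx = -1024;
    ∫_0^4 10*x^3 dx = 640;  ∫_0^4 5*x^2 dx = 320/3;  ∫_0^4 -12*x dx = -96;
    ∫_0^4 4 dx = 16.
  Sum: 16384/7 − 4096/3 − 1024 + 640 + 320/3 − 96 + 16 = 12976/21.
  ∫_0^4 u'(x)^2 dx = ∫_0^4 (9*x^4 - 12*x^3 - 14*x^2 + 12*x + 9) dx. Term by term:
    ∫_0^4 9*x^4 dx = 9216/5;  ∫_0^4 -12*x^3 dx = -768;  ∫_0^4 -14*x^2 dx = -896/3;
    ∫_0^4 12*x dx = 96;  ∫_0^4 9 dx = 36.
  Sum: 9216/5 − 768 − 896/3 + 96 + 36 = 13628/15.
Adding: ||u||_{H^1}^2 = 12976/21 + 13628/15 = 160276/105.


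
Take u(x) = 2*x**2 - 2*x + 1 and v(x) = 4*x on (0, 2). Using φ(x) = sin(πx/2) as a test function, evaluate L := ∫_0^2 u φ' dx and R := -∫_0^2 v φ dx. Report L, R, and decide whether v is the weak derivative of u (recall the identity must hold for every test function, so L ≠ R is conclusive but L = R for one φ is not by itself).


LHS = -8/π, RHS = -16/π. No, v is not the weak derivative of u.

u(x) = 2*x**2 - 2*x + 1, classical derivative u'(x) = 4*x - 2.
φ(x) = sin(πx/2), so φ'(x) = π*cos(π*x/2)/2.
Note φ(0) = φ(2) = 0, so the boundary term u·φ vanishes.
LHS = ∫_0^2 u(x) φ'(x) dx = ∫_0^2 (π*x^2*cos(π*x/2) - π*x*cos(π*x/2) + π*cos(π*x/2)/2) dx. Term by term:
  ∫_0^2 π*cos(π*x/2)/2 dx = 0;  ∫_0^2 π*x^2*cos(π*x/2) dx = -16/π;  ∫_0^2 -π*x*cos(π*x/2) dx = 8/π.
Sum: 0 − 16/π + 8/π = -8/π.
So LHS = -8/π.
∫_0^2 v(x) φ(x) dx = ∫_0^2 (4*x*sin(π*x/2)) dx. Term by term:
  ∫_0^2 4*x*sin(π*x/2) dx = 16/π.
So RHS = -∫_0^2 v(x) φ(x) dx = -16/π.
LHS − RHS = 8/π ≠ 0, so the identity fails.
(For a valid weak derivative the identity must hold for EVERY test function, in particular this one. The failure shows v is NOT the weak derivative of u.)
Correct weak derivative would be u'(x) = 4*x - 2.


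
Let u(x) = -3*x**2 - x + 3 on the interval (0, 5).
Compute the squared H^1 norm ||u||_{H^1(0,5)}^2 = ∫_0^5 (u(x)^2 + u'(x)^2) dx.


||u||_{H^1}^2 = 44875/6

The H^1 norm (squared) on an interval (0, L) is
  ||u||_{H^1}^2 = ∫_0^L u(x)^2 dx + ∫_0^L u'(x)^2 dx.
Compute u'(x) = -6*x - 1.
Then u(x)^2 = 9*x**4 + 6*x**3 - 17*x**2 - 6*x + 9 and u'(x)^2 = 36*x**2 + 12*x + 1.
Integrate each monomial from 0 to 5 using ∫_0^5 c·x^n dx = c·5^(n+1)/(n+1):
  ∫_0^5 u(x)^2 dx = ∫_0^5 (9*x^4 + 6*x^3 - 17*x^2 - 6*x + 9) dx. Term by term:
    ∫_0^5 9*x^4 dx = 5625;  ∫_0^5 6*x^3 dx = 1875/2;  ∫_0^5 -17*x^2 dx = -2125/3;
    ∫_0^5 -6*x dx = -75;  ∫_0^5 9 dx = 45.
  Sum: 5625 + 1875/2 − 2125/3 − 75 + 45 = 34945/6.
  ∫_0^5 u'(x)^2 dx = ∫_0^5 (36*x^2 + 12*x + 1) dx. Term by term:
    ∫_0^5 36*x^2 dx = 1500;  ∫_0^5 12*x dx = 150;  ∫_0^5 1 dx = 5.
  Sum: 1500 + 150 + 5 = 1655.
Adding: ||u||_{H^1}^2 = 34945/6 + 1655 = 44875/6.


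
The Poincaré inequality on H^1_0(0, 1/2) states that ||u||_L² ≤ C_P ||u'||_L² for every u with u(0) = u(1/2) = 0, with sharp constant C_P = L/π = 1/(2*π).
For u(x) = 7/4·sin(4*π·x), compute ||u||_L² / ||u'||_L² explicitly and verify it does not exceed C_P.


||u||_L² / ||u'||_L² = 1/(4*π) < C_P = 1/(2*π).

u(x) = 7/4·sin(4*π·x), so u'(x) = 7*π*cos(4*π*x).
Writing u(x) = A·sin(kπx/L) with A = 7/4 and k = 2, use ∫_0^L sin²(kπx/L) dx = L/2 and ∫_0^L cos²(kπx/L) dx = L/2.
u² = 49/16·sin²(4*π·x) and (u')² = 49*π^2·cos²(4*π·x), and each of sin², cos² integrates to L/2 = 1/4 over (0, 1/2).
∫_0^1/2 u² dx = 49/64, so ||u||_L² = 7/8.
∫_0^1/2 (u')² dx = 49*π^2/4, so ||u'||_L² = 7*π/2.
Ratio ||u||_L² / ||u'||_L² = 1/(4*π).
Sharp Poincaré constant on H^1_0(0, 1/2) is C_P = L/π = 1/(2*π), achieved by sin(2*π·x).
This is the k = 2 harmonic; the ratio L/(kπ) is strictly less than C_P = L/π, consistent with the sharp inequality ||u||_L² ≤ C_P ||u'||_L².


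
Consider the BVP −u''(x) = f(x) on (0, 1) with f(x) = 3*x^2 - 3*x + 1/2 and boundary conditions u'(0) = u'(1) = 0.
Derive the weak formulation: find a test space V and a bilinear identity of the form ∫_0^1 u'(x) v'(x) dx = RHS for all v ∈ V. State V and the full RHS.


V = H^1(0, 1) (no boundary constraint on v; u is determined up to an additive constant); weak form: ∫_0^1 u'v' dx = ∫_0^1 (3*x^2 - 3*x + 1/2) v dx for all v ∈ V.

Multiply both sides by a test function v and integrate from 0 to 1:
  ∫_0^1 −u''(x) v(x) dx = ∫_0^1 f(x) v(x) dx.
Integrate the LHS by parts once:
  ∫_0^1 −u'' v dx = −[u'(x) v(x)]_0^1 + ∫_0^1 u'(x) v'(x) dx.
Thus ∫_0^1 u'(x) v'(x) dx = ∫_0^1 f(x) v(x) dx + [u'(x) v(x)]_0^1.
Choose V so that boundary terms are either known or forced to vanish.
u has homogeneous Neumann: u'(0) = u'(1) = 0. So [u' v]_0^1 = 0·v(1) − 0·v(0) = 0 for any v; take V = H^1(0, 1).
Weak formulation: find u (satisfying any essential BC) such that ∫_0^1 u'(x) v'(x) dx = ∫_0^1 f v dx for all v ∈ V (homogeneous Neumann, so boundary terms vanish).
Substituting f(x) = 3*x^2 - 3*x + 1/2, the right-hand side is ∫_0^1 (3*x^2 - 3*x + 1/2) v dx.
Compatibility check (pure Neumann): taking v ≡ 1 ∈ V gives 0 = ∫_0^1 f dx + (0) − (0), i.e. ∫_0^1 f dx must equal u'(0) − u'(1) = 0. Indeed ∫_0^1 (3*x^2 - 3*x + 1/2) dx = 0, so the data are compatible. The solution is then unique only up to an additive constant (fix it e.g. by requiring ∫_0^1 u dx = 0).


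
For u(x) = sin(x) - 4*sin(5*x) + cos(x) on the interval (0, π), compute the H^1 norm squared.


||u||_{H^1(0,π)}^2 = 210*π

u'(x) = -sin(x) + cos(x) - 20*cos(5*x).
Expand u² and (u')² and integrate term by term on (0, π), using: for integers n ≥ 1, ∫_0^π sin²(nx) dx = ∫_0^π cos²(nx) dx = π/2; for n ≠ n', ∫_0^π sin(nx)sin(n'x) dx = ∫_0^π cos(nx)cos(n'x) dx = 0; and by product-to-sum, ∫_0^π sin(nx)cos(n'x) dx = ½∫_0^π [sin((n+n')x) + sin((n−n')x)] dx, which is 0 when n+n' is even and 2n/(n²−n'²) when n+n' is odd (it need not vanish on (0, π)).
  u² squared terms: (-4)²·∫sin(5x)² dx = 16·π/2 = 8*π;  (1)²·∫cos(x)² dx = 1·π/2 = π/2;  (1)²·∫sin(x)² dx = 1·π/2 = π/2.
  u² cross terms: 2·(-4)·(1)·∫sin(5x)·cos(x) dx = -8·(0) = 0;  2·(-4)·(1)·∫sin(5x)·sin(x) dx = -8·(0) = 0;  2·(1)·(1)·∫cos(x)·sin(x) dx = 2·(0) = 0.
  So ∫_0^π u² dx = 8*π + π/2 + π/2 + 0 + 0 + 0 = 9*π.
  (u')² squared terms: (-1)²·∫sin(x)² dx = 1·π/2 = π/2;  (-20)²·∫cos(5x)² dx = 400·π/2 = 200*π;  (1)²·∫cos(x)² dx = 1·π/2 = π/2.
  (u')² cross terms: 2·(-1)·(-20)·∫sin(x)·cos(5x) dx = 40·(0) = 0;  2·(-1)·(1)·∫sin(x)·cos(x) dx = -2·(0) = 0;  2·(-20)·(1)·∫cos(5x)·cos(x) dx = -40·(0) = 0.
  So ∫_0^π (u')² dx = π/2 + 200*π + π/2 + 0 + 0 + 0 = 201*π.
||u||_{H^1}^2 = (9*π) + (201*π) = 210*π.


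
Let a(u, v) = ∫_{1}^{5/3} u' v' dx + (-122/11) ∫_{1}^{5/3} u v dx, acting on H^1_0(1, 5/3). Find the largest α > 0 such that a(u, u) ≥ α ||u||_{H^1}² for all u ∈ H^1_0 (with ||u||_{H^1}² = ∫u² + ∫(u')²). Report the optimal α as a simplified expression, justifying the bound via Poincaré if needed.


α = (-488 + 99*π^2)/(11*(4 + 9*π^2))

Coercivity of a(·,·) on H^1_0(1, 5/3) means a(u, u) ≥ α ||u||_{H^1}² for every u ∈ H^1_0.
The interval has length L = 2/3, and Poincaré/coercivity depend only on L. Here a(u, u) = ∫(u')² + (-122/11)·∫u².
Here c = -122/11 < 0 with |c| < (π/L)² = 9*π^2/4, so coercivity still holds. The condition a(u,u) ≥ α||u||_{H^1}² reads (1−α)∫(u')² ≥ (α−c)∫u². Any admissible α is ≤ 1 (rapidly oscillating u have ∫u²/∫(u')² → 0), and α = 1 would force 0 ≥ (1−c)∫u², impossible since c < 1; so 1−α > 0. By the sharp Poincaré inequality on H^1_0 of an interval of length L, ∫(u')² ≥ (π/L)²∫u² with equality for the first sine mode sin(π(x−x₀)/L) (x₀ the left endpoint), so the inequality holds for all u iff (1−α)(π/L)² ≥ α − c, i.e. α ≤ ((π/L)² + c)/((π/L)² + 1) = (1 + c(L/π)²)/(1 + (L/π)²). (Direct route, valid since c ≤ 0: Poincaré gives c∫u² ≥ c(L/π)²∫(u')², so a(u,u) ≥ (1 + c(L/π)²)∫(u')², while ||u||_{H^1}² ≤ (1 + (L/π)²)∫(u')²; dividing yields the same α.) With (π/L)² = 9*π^2/4 and c = -122/11, the largest admissible constant is α = ((π/L)² + c)/((π/L)² + 1).
Simplifying, α = (-488 + 99*π^2)/(11*(4 + 9*π^2)).


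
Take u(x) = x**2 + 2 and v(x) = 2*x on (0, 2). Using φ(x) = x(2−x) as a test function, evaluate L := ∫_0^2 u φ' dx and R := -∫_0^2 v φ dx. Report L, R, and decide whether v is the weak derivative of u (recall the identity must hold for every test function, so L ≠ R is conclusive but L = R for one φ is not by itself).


LHS = -8/3, RHS = -8/3. Yes, v = u' weakly.

u(x) = x**2 + 2, classical derivative u'(x) = 2*x.
φ(x) = x(2−x), so φ'(x) = 2 - 2*x.
Note φ(0) = φ(2) = 0, so the boundary term u·φ vanishes.
LHS = ∫_0^2 u(x) φ'(x) dx = ∫_0^2 (-2*x^3 + 2*x^2 - 4*x + 4) dx. Term by term:
  ∫_0^2 -2*x^3 dx = -8;  ∫_0^2 2*x^2 dx = 16/3;  ∫_0^2 -4*x dx = -8;
  ∫_0^2 4 dx = 8.
Sum: -8 + 16/3 − 8 + 8 = -8/3.
So LHS = -8/3.
∫_0^2 v(x) φ(x) dx = ∫_0^2 (-2*x^3 + 4*x^2) dx. Term by term:
  ∫_0^2 -2*x^3 dx = -8;  ∫_0^2 4*x^2 dx = 32/3.
Sum: -8 + 32/3 = 8/3.
So RHS = -∫_0^2 v(x) φ(x) dx = -8/3.
LHS = RHS, so the identity holds for this test φ.
Moreover u is smooth here and v(x) = u'(x) = 2*x pointwise, so the identity holds for every test function. Hence v is the weak derivative of u.


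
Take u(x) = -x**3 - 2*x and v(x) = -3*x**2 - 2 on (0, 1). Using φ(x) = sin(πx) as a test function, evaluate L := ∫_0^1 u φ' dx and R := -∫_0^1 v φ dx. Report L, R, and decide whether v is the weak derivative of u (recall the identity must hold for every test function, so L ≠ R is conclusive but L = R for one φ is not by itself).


LHS = -12/π^3 + 7/π, RHS = -12/π^3 + 7/π. Yes, v = u' weakly.

u(x) = -x**3 - 2*x, classical derivative u'(x) = -3*x**2 - 2.
φ(x) = sin(πx), so φ'(x) = π*cos(π*x).
Note φ(0) = φ(1) = 0, so the boundary term u·φ vanishes.
LHS = ∫_0^1 u(x) φ'(x) dx = ∫_0^1 (-π*x^3*cos(π*x) - 2*π*x*cos(π*x)) dx. Term by term:
  ∫_0^1 -π*x^3*cos(π*x) dx = -12/π^3 + 3/π;  ∫_0^1 -2*π*x*cos(π*x) dx = 4/π.
Sum: -12/π^3 + 3/π + 4/π = -12/π^3 + 7/π.
So LHS = -12/π^3 + 7/π.
∫_0^1 v(x) φ(x) dx = ∫_0^1 (-3*x^2*sin(π*x) - 2*sin(π*x)) dx. Term by term:
  ∫_0^1 -2*sin(π*x) dx = -4/π;  ∫_0^1 -3*x^2*sin(π*x) dx = -3/π + 12/π^3.
Sum: -4/π + -3/π + 12/π^3 = -7/π + 12/π^3.
So RHS = -∫_0^1 v(x) φ(x) dx = -12/π^3 + 7/π.
LHS = RHS, so the identity holds for this test φ.
Moreover u is smooth here and v(x) = u'(x) = -3*x**2 - 2 pointwise, so the identity holds for every test function. Hence v is the weak derivative of u.


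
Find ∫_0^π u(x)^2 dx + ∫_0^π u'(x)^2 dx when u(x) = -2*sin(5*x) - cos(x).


||u||_{H^1(0,π)}^2 = 53*π

u'(x) = sin(x) - 10*cos(5*x).
Expand u² and (u')² and integrate term by term on (0, π), using: for integers n ≥ 1, ∫_0^π sin²(nx) dx = ∫_0^π cos²(nx) dx = π/2; for n ≠ n', ∫_0^π sin(nx)sin(n'x) dx = ∫_0^π cos(nx)cos(n'x) dx = 0; and by product-to-sum, ∫_0^π sin(nx)cos(n'x) dx = ½∫_0^π [sin((n+n')x) + sin((n−n')x)] dx, which is 0 when n+n' is even and 2n/(n²−n'²) when n+n' is odd (it need not vanish on (0, π)).
  u² squared terms: (-1)²·∫cos(x)² dx = 1·π/2 = π/2;  (-2)²·∫sin(5x)² dx = 4·π/2 = 2*π.
  u² cross terms: 2·(-1)·(-2)·∫cos(x)·sin(5x) dx = 4·(0) = 0.
  So ∫_0^π u² dx = π/2 + 2*π + 0 = 5*π/2.
  (u')² squared terms: (-10)²·∫cos(5x)² dx = 100·π/2 = 50*π;  (1)²·∫sin(x)² dx = 1·π/2 = π/2.
  (u')² cross terms: 2·(-10)·(1)·∫cos(5x)·sin(x) dx = -20·(0) = 0.
  So ∫_0^π (u')² dx = 50*π + π/2 + 0 = 101*π/2.
||u||_{H^1}^2 = (5*π/2) + (101*π/2) = 53*π.


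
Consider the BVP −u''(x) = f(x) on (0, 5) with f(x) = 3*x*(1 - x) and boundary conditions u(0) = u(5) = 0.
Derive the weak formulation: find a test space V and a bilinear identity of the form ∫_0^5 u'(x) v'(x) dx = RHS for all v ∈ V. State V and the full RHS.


V = H^1_0(0, 5) (so v(0) = v(5) = 0); weak form: ∫_0^5 u'v' dx = ∫_0^5 (3*x*(1 - x)) v dx for all v ∈ V.

Multiply both sides by a test function v and integrate from 0 to 5:
  ∫_0^5 −u''(x) v(x) dx = ∫_0^5 f(x) v(x) dx.
Integrate the LHS by parts once:
  ∫_0^5 −u'' v dx = −[u'(x) v(x)]_0^5 + ∫_0^5 u'(x) v'(x) dx.
Thus ∫_0^5 u'(x) v'(x) dx = ∫_0^5 f(x) v(x) dx + [u'(x) v(x)]_0^5.
Choose V so that boundary terms are either known or forced to vanish.
u is Dirichlet: u(0) = u(5) = 0. Let V = H^1_0(0, 5); then v(0) = v(5) = 0, and [u' v]_0^5 = 0.
Weak formulation: find u (satisfying any essential BC) such that ∫_0^5 u'(x) v'(x) dx = ∫_0^5 f v dx for all v ∈ V.
Substituting f(x) = 3*x*(1 - x), the right-hand side is ∫_0^5 (3*x*(1 - x)) v dx.


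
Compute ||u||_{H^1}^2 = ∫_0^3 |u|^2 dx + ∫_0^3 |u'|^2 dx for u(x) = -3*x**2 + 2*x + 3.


||u||_{H^1}^2 = 1887/5

The H^1 norm (squared) on an interval (0, L) is
  ||u||_{H^1}^2 = ∫_0^L u(x)^2 dx + ∫_0^L u'(x)^2 dx.
Compute u'(x) = 2 - 6*x.
Then u(x)^2 = 9*x**4 - 12*x**3 - 14*x**2 + 12*x + 9 and u'(x)^2 = 36*x**2 - 24*x + 4.
Integrate each monomial from 0 to 3 using ∫_0^3 c·x^n dx = c·3^(n+1)/(n+1):
  ∫_0^3 u(x)^2 dx = ∫_0^3 (9*x^4 - 12*x^3 - 14*x^2 + 12*x + 9) dx. Term by term:
    ∫_0^3 9*x^4 dx = 2187/5;  ∫_0^3 -12*x^3 dx = -243;  ∫_0^3 -14*x^2 dx = -126;
    ∫_0^3 12*x dx = 54;  ∫_0^3 9 dx = 27.
  Sum: 2187/5 − 243 − 126 + 54 + 27 = 747/5.
  ∫_0^3 u'(x)^2 dx = ∫_0^3 (36*x^2 - 24*x + 4) dx. Term by term:
    ∫_0^3 36*x^2 dx = 324;  ∫_0^3 -24*x dx = -108;  ∫_0^3 4 dx = 12.
  Sum: 324 − 108 + 12 = 228.
Adding: ||u||_{H^1}^2 = 747/5 + 228 = 1887/5.


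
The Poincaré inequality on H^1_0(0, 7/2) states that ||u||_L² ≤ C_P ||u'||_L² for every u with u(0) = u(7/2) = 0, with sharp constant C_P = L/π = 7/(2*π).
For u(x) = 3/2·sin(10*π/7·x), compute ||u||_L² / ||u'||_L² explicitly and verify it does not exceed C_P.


||u||_L² / ||u'||_L² = 7/(10*π) < C_P = 7/(2*π).

u(x) = 3/2·sin(10*π/7·x), so u'(x) = 15*π*cos(10*π*x/7)/7.
Writing u(x) = A·sin(kπx/L) with A = 3/2 and k = 5, use ∫_0^L sin²(kπx/L) dx = L/2 and ∫_0^L cos²(kπx/L) dx = L/2.
u² = 9/4·sin²(10*π/7·x) and (u')² = 225*π^2/49·cos²(10*π/7·x), and each of sin², cos² integrates to L/2 = 7/4 over (0, 7/2).
∫_0^7/2 u² dx = 63/16, so ||u||_L² = 3*sqrt(7)/4.
∫_0^7/2 (u')² dx = 225*π^2/28, so ||u'||_L² = 15*sqrt(7)*π/14.
Ratio ||u||_L² / ||u'||_L² = 7/(10*π).
Sharp Poincaré constant on H^1_0(0, 7/2) is C_P = L/π = 7/(2*π), achieved by sin(2*π/7·x).
This is the k = 5 harmonic; the ratio L/(kπ) is strictly less than C_P = L/π, consistent with the sharp inequality ||u||_L² ≤ C_P ||u'||_L².


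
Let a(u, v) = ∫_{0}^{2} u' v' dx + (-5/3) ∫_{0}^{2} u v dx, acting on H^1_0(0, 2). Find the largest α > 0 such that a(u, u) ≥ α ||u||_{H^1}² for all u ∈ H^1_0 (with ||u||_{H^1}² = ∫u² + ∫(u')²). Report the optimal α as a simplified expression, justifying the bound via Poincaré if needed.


α = (-20/3 + π^2)/(4 + π^2)

Coercivity of a(·,·) on H^1_0(0, 2) means a(u, u) ≥ α ||u||_{H^1}² for every u ∈ H^1_0.
The interval has length L = 2, and Poincaré/coercivity depend only on L. Here a(u, u) = ∫(u')² + (-5/3)·∫u².
Here c = -5/3 < 0 with |c| < (π/L)² = π^2/4, so coercivity still holds. The condition a(u,u) ≥ α||u||_{H^1}² reads (1−α)∫(u')² ≥ (α−c)∫u². Any admissible α is ≤ 1 (rapidly oscillating u have ∫u²/∫(u')² → 0), and α = 1 would force 0 ≥ (1−c)∫u², impossible since c < 1; so 1−α > 0. By the sharp Poincaré inequality on H^1_0 of an interval of length L, ∫(u')² ≥ (π/L)²∫u² with equality for the first sine mode sin(π(x−x₀)/L) (x₀ the left endpoint), so the inequality holds for all u iff (1−α)(π/L)² ≥ α − c, i.e. α ≤ ((π/L)² + c)/((π/L)² + 1) = (1 + c(L/π)²)/(1 + (L/π)²). (Direct route, valid since c ≤ 0: Poincaré gives c∫u² ≥ c(L/π)²∫(u')², so a(u,u) ≥ (1 + c(L/π)²)∫(u')², while ||u||_{H^1}² ≤ (1 + (L/π)²)∫(u')²; dividing yields the same α.) With (π/L)² = π^2/4 and c = -5/3, the largest admissible constant is α = ((π/L)² + c)/((π/L)² + 1).
Simplifying, α = (-20/3 + π^2)/(4 + π^2).


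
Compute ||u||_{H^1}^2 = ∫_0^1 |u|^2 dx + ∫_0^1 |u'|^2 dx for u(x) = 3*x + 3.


||u||_{H^1}^2 = 30

The H^1 norm (squared) on an interval (0, L) is
  ||u||_{H^1}^2 = ∫_0^L u(x)^2 dx + ∫_0^L u'(x)^2 dx.
Compute u'(x) = 3.
Then u(x)^2 = 9*x**2 + 18*x + 9 and u'(x)^2 = 9.
Integrate each monomial from 0 to 1 using ∫_0^1 c·x^n dx = c·1^(n+1)/(n+1):
  ∫_0^1 u(x)^2 dx = ∫_0^1 (9*x^2 + 18*x + 9) dx. Term by term:
    ∫_0^1 9*x^2 dx = 3;  ∫_0^1 18*x dx = 9;  ∫_0^1 9 dx = 9.
  Sum: 3 + 9 + 9 = 21.
  ∫_0^1 u'(x)^2 dx = ∫_0^1 (9) dx. Term by term:
    ∫_0^1 9 dx = 9.
Adding: ||u||_{H^1}^2 = 21 + 9 = 30.


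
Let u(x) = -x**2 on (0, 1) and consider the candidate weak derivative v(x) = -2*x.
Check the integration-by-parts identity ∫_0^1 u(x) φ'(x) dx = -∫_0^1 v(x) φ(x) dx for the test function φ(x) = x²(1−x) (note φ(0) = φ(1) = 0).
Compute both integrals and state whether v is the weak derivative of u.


LHS = 1/10, RHS = 1/10. Yes, v = u' weakly.

u(x) = -x**2, classical derivative u'(x) = -2*x.
φ(x) = x²(1−x), so φ'(x) = x*(2 - 3*x).
Note φ(0) = φ(1) = 0, so the boundary term u·φ vanishes.
LHS = ∫_0^1 u(x) φ'(x) dx = ∫_0^1 (3*x^4 - 2*x^3) dx. Term by term:
  ∫_0^1 3*x^4 dx = 3/5;  ∫_0^1 -2*x^3 dx = -1/2.
Sum: 3/5 − 1/2 = 1/10.
So LHS = 1/10.
∫_0^1 v(x) φ(x) dx = ∫_0^1 (2*x^4 - 2*x^3) dx. Term by term:
  ∫_0^1 2*x^4 dx = 2/5;  ∫_0^1 -2*x^3 dx = -1/2.
Sum: 2/5 − 1/2 = -1/10.
So RHS = -∫_0^1 v(x) φ(x) dx = 1/10.
LHS = RHS, so the identity holds for this test φ.
Moreover u is smooth here and v(x) = u'(x) = -2*x pointwise, so the identity holds for every test function. Hence v is the weak derivative of u.


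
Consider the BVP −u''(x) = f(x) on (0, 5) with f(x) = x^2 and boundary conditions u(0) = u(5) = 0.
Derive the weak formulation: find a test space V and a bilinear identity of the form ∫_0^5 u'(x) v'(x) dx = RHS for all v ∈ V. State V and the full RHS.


V = H^1_0(0, 5) (so v(0) = v(5) = 0); weak form: ∫_0^5 u'v' dx = ∫_0^5 (x^2) v dx for all v ∈ V.

Multiply both sides by a test function v and integrate from 0 to 5:
  ∫_0^5 −u''(x) v(x) dx = ∫_0^5 f(x) v(x) dx.
Integrate the LHS by parts once:
  ∫_0^5 −u'' v dx = −[u'(x) v(x)]_0^5 + ∫_0^5 u'(x) v'(x) dx.
Thus ∫_0^5 u'(x) v'(x) dx = ∫_0^5 f(x) v(x) dx + [u'(x) v(x)]_0^5.
Choose V so that boundary terms are either known or forced to vanish.
u is Dirichlet: u(0) = u(5) = 0. Let V = H^1_0(0, 5); then v(0) = v(5) = 0, and [u' v]_0^5 = 0.
Weak formulation: find u (satisfying any essential BC) such that ∫_0^5 u'(x) v'(x) dx = ∫_0^5 f v dx for all v ∈ V.
Substituting f(x) = x^2, the right-hand side is ∫_0^5 (x^2) v dx.


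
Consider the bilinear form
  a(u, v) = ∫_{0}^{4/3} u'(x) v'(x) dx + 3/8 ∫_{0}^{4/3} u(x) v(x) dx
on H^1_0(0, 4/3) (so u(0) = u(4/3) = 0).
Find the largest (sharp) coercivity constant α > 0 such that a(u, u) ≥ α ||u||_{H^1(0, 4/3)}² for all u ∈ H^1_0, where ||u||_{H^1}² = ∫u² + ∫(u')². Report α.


α = 3*(2 + 3*π^2)/(16 + 9*π^2)

Coercivity of a(·,·) on H^1_0(0, 4/3) means a(u, u) ≥ α ||u||_{H^1}² for every u ∈ H^1_0.
The interval has length L = 4/3, and Poincaré/coercivity depend only on L. Here a(u, u) = ∫(u')² + (3/8)·∫u².
Here 0 < c = 3/8 < 1. The condition a(u,u) ≥ α||u||_{H^1}² reads (1−α)∫(u')² ≥ (α−c)∫u². Any admissible α is ≤ 1 (rapidly oscillating u have ∫u²/∫(u')² → 0), and α = 1 would force 0 ≥ (1−c)∫u², impossible since c < 1; so 1−α > 0. By the sharp Poincaré inequality on H^1_0 of an interval of length L, ∫(u')² ≥ (π/L)²∫u² with equality for the first sine mode sin(π(x−x₀)/L) (x₀ the left endpoint), so the inequality holds for all u iff (1−α)(π/L)² ≥ α − c, i.e. α ≤ ((π/L)² + c)/((π/L)² + 1) = (1 + c(L/π)²)/(1 + (L/π)²). With (π/L)² = 9*π^2/16 and c = 3/8, the largest admissible constant is α = ((π/L)² + c)/((π/L)² + 1).
Simplifying, α = 3*(2 + 3*π^2)/(16 + 9*π^2).


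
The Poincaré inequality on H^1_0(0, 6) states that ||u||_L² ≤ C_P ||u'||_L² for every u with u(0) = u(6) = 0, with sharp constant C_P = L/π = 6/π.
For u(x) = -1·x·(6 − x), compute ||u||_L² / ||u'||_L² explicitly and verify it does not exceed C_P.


||u||_L² / ||u'||_L² = 3*sqrt(10)/5 < C_P = 6/π.

u(x) = -1·x·(6 − x), so u'(x) = 2*x - 6.
u(x) = -1·x·(6 − x) vanishes at x = 0 and x = 6, so u ∈ H^1_0(0, 6). Differentiate via the product rule and integrate the resulting polynomials term by term.
  ∫_0^6 u² dx = ∫_0^6 (x^4 - 12*x^3 + 36*x^2) dx. Term by term:
    ∫_0^6 x^4 dx = 7776/5;  ∫_0^6 -12*x^3 dx = -3888;  ∫_0^6 36*x^2 dx = 2592.
  Sum: 7776/5 − 3888 + 2592 = 1296/5.
  ∫_0^6 (u')² dx = ∫_0^6 (4*x^2 - 24*x + 36) dx. Term by term:
    ∫_0^6 4*x^2 dx = 288;  ∫_0^6 -24*x dx = -432;  ∫_0^6 36 dx = 216.
  Sum: 288 − 432 + 216 = 72.
∫_0^6 u² dx = 1296/5, so ||u||_L² = 36*sqrt(5)/5.
∫_0^6 (u')² dx = 72, so ||u'||_L² = 6*sqrt(2).
Ratio ||u||_L² / ||u'||_L² = 3*sqrt(10)/5.
Sharp Poincaré constant on H^1_0(0, 6) is C_P = L/π = 6/π, achieved by sin(π/6·x).
A polynomial bump cannot attain the sharp Poincaré constant (only the first sine eigenfunction does), so the ratio is strictly less than C_P, consistent with ||u||_L² ≤ C_P ||u'||_L².


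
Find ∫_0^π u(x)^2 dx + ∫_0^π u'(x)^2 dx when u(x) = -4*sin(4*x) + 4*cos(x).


||u||_{H^1(0,π)}^2 = -512/15 + 152*π

u'(x) = -4*sin(x) - 16*cos(4*x).
Expand u² and (u')² and integrate term by term on (0, π), using: for integers n ≥ 1, ∫_0^π sin²(nx) dx = ∫_0^π cos²(nx) dx = π/2; for n ≠ n', ∫_0^π sin(nx)sin(n'x) dx = ∫_0^π cos(nx)cos(n'x) dx = 0; and by product-to-sum, ∫_0^π sin(nx)cos(n'x) dx = ½∫_0^π [sin((n+n')x) + sin((n−n')x)] dx, which is 0 when n+n' is even and 2n/(n²−n'²) when n+n' is odd (it need not vanish on (0, π)).
  u² squared terms: (-4)²·∫sin(4x)² dx = 16·π/2 = 8*π;  (4)²·∫cos(x)² dx = 16·π/2 = 8*π.
  u² cross terms: 2·(-4)·(4)·∫sin(4x)·cos(x) dx = -32·(8/15) = -256/15.
  So ∫_0^π u² dx = 8*π + 8*π − 256/15 = -256/15 + 16*π.
  (u')² squared terms: (-16)²·∫cos(4x)² dx = 256·π/2 = 128*π;  (-4)²·∫sin(x)² dx = 16·π/2 = 8*π.
  (u')² cross terms: 2·(-16)·(-4)·∫cos(4x)·sin(x) dx = 128·(-2/15) = -256/15.
  So ∫_0^π (u')² dx = 128*π + 8*π − 256/15 = -256/15 + 136*π.
||u||_{H^1}^2 = (-256/15 + 16*π) + (-256/15 + 136*π) = -512/15 + 152*π.


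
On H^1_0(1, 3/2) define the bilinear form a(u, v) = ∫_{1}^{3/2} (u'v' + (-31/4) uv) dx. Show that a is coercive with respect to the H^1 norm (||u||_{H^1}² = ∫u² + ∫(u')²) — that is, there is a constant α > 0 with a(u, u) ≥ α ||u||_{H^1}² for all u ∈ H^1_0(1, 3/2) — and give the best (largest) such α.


α = (-31 + 16*π^2)/(4*(1 + 4*π^2))

Coercivity of a(·,·) on H^1_0(1, 3/2) means a(u, u) ≥ α ||u||_{H^1}² for every u ∈ H^1_0.
The interval has length L = 1/2, and Poincaré/coercivity depend only on L. Here a(u, u) = ∫(u')² + (-31/4)·∫u².
Here c = -31/4 < 0 with |c| < (π/L)² = 4*π^2, so coercivity still holds. The condition a(u,u) ≥ α||u||_{H^1}² reads (1−α)∫(u')² ≥ (α−c)∫u². Any admissible α is ≤ 1 (rapidly oscillating u have ∫u²/∫(u')² → 0), and α = 1 would force 0 ≥ (1−c)∫u², impossible since c < 1; so 1−α > 0. By the sharp Poincaré inequality on H^1_0 of an interval of length L, ∫(u')² ≥ (π/L)²∫u² with equality for the first sine mode sin(π(x−x₀)/L) (x₀ the left endpoint), so the inequality holds for all u iff (1−α)(π/L)² ≥ α − c, i.e. α ≤ ((π/L)² + c)/((π/L)² + 1) = (1 + c(L/π)²)/(1 + (L/π)²). (Direct route, valid since c ≤ 0: Poincaré gives c∫u² ≥ c(L/π)²∫(u')², so a(u,u) ≥ (1 + c(L/π)²)∫(u')², while ||u||_{H^1}² ≤ (1 + (L/π)²)∫(u')²; dividing yields the same α.) With (π/L)² = 4*π^2 and c = -31/4, the largest admissible constant is α = ((π/L)² + c)/((π/L)² + 1).
Simplifying, α = (-31 + 16*π^2)/(4*(1 + 4*π^2)).


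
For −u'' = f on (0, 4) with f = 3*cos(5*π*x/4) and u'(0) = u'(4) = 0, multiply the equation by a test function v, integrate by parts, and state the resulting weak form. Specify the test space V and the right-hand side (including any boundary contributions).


V = H^1(0, 4) (no boundary constraint on v; u is determined up to an additive constant); weak form: ∫_0^4 u'v' dx = ∫_0^4 (3*cos(5*π*x/4)) v dx for all v ∈ V.

Multiply both sides by a test function v and integrate from 0 to 4:
  ∫_0^4 −u''(x) v(x) dx = ∫_0^4 f(x) v(x) dx.
Integrate the LHS by parts once:
  ∫_0^4 −u'' v dx = −[u'(x) v(x)]_0^4 + ∫_0^4 u'(x) v'(x) dx.
Thus ∫_0^4 u'(x) v'(x) dx = ∫_0^4 f(x) v(x) dx + [u'(x) v(x)]_0^4.
Choose V so that boundary terms are either known or forced to vanish.
u has homogeneous Neumann: u'(0) = u'(4) = 0. So [u' v]_0^4 = 0·v(4) − 0·v(0) = 0 for any v; take V = H^1(0, 4).
Weak formulation: find u (satisfying any essential BC) such that ∫_0^4 u'(x) v'(x) dx = ∫_0^4 f v dx for all v ∈ V (homogeneous Neumann, so boundary terms vanish).
Substituting f(x) = 3*cos(5*π*x/4), the right-hand side is ∫_0^4 (3*cos(5*π*x/4)) v dx.
Compatibility check (pure Neumann): taking v ≡ 1 ∈ V gives 0 = ∫_0^4 f dx + (0) − (0), i.e. ∫_0^4 f dx must equal u'(0) − u'(4) = 0. Indeed ∫_0^4 (3*cos(5*π*x/4)) dx = 0, so the data are compatible. The solution is then unique only up to an additive constant (fix it e.g. by requiring ∫_0^4 u dx = 0).


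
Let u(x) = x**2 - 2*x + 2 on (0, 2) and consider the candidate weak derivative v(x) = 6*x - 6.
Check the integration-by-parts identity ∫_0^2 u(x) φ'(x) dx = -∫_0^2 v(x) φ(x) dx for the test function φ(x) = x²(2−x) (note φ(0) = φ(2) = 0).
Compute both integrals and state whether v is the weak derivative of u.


LHS = -8/15, RHS = -8/5. No, v is not the weak derivative of u.

u(x) = x**2 - 2*x + 2, classical derivative u'(x) = 2*x - 2.
φ(x) = x²(2−x), so φ'(x) = x*(4 - 3*x).
Note φ(0) = φ(2) = 0, so the boundary term u·φ vanishes.
LHS = ∫_0^2 u(x) φ'(x) dx = ∫_0^2 (-3*x^4 + 10*x^3 - 14*x^2 + 8*x) dx. Term by term:
  ∫_0^2 -3*x^4 dx = -96/5;  ∫_0^2 10*x^3 dx = 40;  ∫_0^2 -14*x^2 dx = -112/3;
  ∫_0^2 8*x dx = 16.
Sum: -96/5 + 40 − 112/3 + 16 = -8/15.
So LHS = -8/15.
∫_0^2 v(x) φ(x) dx = ∫_0^2 (-6*x^4 + 18*x^3 - 12*x^2) dx. Term by term:
  ∫_0^2 -6*x^4 dx = -192/5;  ∫_0^2 18*x^3 dx = 72;  ∫_0^2 -12*x^2 dx = -32.
Sum: -192/5 + 72 − 32 = 8/5.
So RHS = -∫_0^2 v(x) φ(x) dx = -8/5.
LHS − RHS = 16/15 ≠ 0, so the identity fails.
(For a valid weak derivative the identity must hold for EVERY test function, in particular this one. The failure shows v is NOT the weak derivative of u.)
Correct weak derivative would be u'(x) = 2*x - 2.


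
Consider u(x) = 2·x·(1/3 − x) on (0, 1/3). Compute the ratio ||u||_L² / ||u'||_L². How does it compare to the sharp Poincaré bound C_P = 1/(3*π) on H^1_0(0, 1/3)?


||u||_L² / ||u'||_L² = sqrt(10)/30 < C_P = 1/(3*π).

u(x) = 2·x·(1/3 − x), so u'(x) = 2/3 - 4*x.
u(x) = 2·x·(1/3 − x) vanishes at x = 0 and x = 1/3, so u ∈ H^1_0(0, 1/3). Differentiate via the product rule and integrate the resulting polynomials term by term.
  ∫_0^1/3 u² dx = ∫_0^1/3 (4*x^4 - 8*x^3/3 + 4*x^2/9) dx. Term by term:
    ∫_0^1/3 4*x^4 dx = 4/1215;  ∫_0^1/3 -8*x^3/3 dx = -2/243;  ∫_0^1/3 4*x^2/9 dx = 4/729.
  Sum: 4/1215 − 2/243 + 4/729 = 2/3645.
  ∫_0^1/3 (u')² dx = ∫_0^1/3 (16*x^2 - 16*x/3 + 4/9) dx. Term by term:
    ∫_0^1/3 16*x^2 dx = 16/81;  ∫_0^1/3 -16*x/3 dx = -8/27;  ∫_0^1/3 4/9 dx = 4/27.
  Sum: 16/81 − 8/27 + 4/27 = 4/81.
∫_0^1/3 u² dx = 2/3645, so ||u||_L² = sqrt(10)/135.
∫_0^1/3 (u')² dx = 4/81, so ||u'||_L² = 2/9.
Ratio ||u||_L² / ||u'||_L² = sqrt(10)/30.
Sharp Poincaré constant on H^1_0(0, 1/3) is C_P = L/π = 1/(3*π), achieved by sin(3*π·x).
A polynomial bump cannot attain the sharp Poincaré constant (only the first sine eigenfunction does), so the ratio is strictly less than C_P, consistent with ||u||_L² ≤ C_P ||u'||_L².


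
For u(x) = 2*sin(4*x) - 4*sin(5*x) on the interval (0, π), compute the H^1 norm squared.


||u||_{H^1(0,π)}^2 = 242*π

u'(x) = 8*cos(4*x) - 20*cos(5*x).
Expand u² and (u')² and integrate term by term on (0, π), using: for integers n ≥ 1, ∫_0^π sin²(nx) dx = ∫_0^π cos²(nx) dx = π/2; for n ≠ n', ∫_0^π sin(nx)sin(n'x) dx = ∫_0^π cos(nx)cos(n'x) dx = 0; and by product-to-sum, ∫_0^π sin(nx)cos(n'x) dx = ½∫_0^π [sin((n+n')x) + sin((n−n')x)] dx, which is 0 when n+n' is even and 2n/(n²−n'²) when n+n' is odd (it need not vanish on (0, π)).
  u² squared terms: (-4)²·∫sin(5x)² dx = 16·π/2 = 8*π;  (2)²·∫sin(4x)² dx = 4·π/2 = 2*π.
  u² cross terms: 2·(-4)·(2)·∫sin(5x)·sin(4x) dx = -16·(0) = 0.
  So ∫_0^π u² dx = 8*π + 2*π + 0 = 10*π.
  (u')² squared terms: (-20)²·∫cos(5x)² dx = 400·π/2 = 200*π;  (8)²·∫cos(4x)² dx = 64·π/2 = 32*π.
  (u')² cross terms: 2·(-20)·(8)·∫cos(5x)·cos(4x) dx = -320·(0) = 0.
  So ∫_0^π (u')² dx = 200*π + 32*π + 0 = 232*π.
||u||_{H^1}^2 = (10*π) + (232*π) = 242*π.


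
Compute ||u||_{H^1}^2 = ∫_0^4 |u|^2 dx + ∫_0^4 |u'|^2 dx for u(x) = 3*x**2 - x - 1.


||u||_{H^1}^2 = 30728/15

The H^1 norm (squared) on an interval (0, L) is
  ||u||_{H^1}^2 = ∫_0^L u(x)^2 dx + ∫_0^L u'(x)^2 dx.
Compute u'(x) = 6*x - 1.
Then u(x)^2 = 9*x**4 - 6*x**3 - 5*x**2 + 2*x + 1 and u'(x)^2 = 36*x**2 - 12*x + 1.
Integrate each monomial from 0 to 4 using ∫_0^4 c·x^n dx = c·4^(n+1)/(n+1):
  ∫_0^4 u(x)^2 dx = ∫_0^4 (9*x^4 - 6*x^3 - 5*x^2 + 2*x + 1) dx. Term by term:
    ∫_0^4 9*x^4 dx = 9216/5;  ∫_0^4 -6*x^3 dx = -384;  ∫_0^4 -5*x^2 dx = -320/3;
    ∫_0^4 2*x dx = 16;  ∫_0^4 1 dx = 4.
  Sum: 9216/5 − 384 − 320/3 + 16 + 4 = 20588/15.
  ∫_0^4 u'(x)^2 dx = ∫_0^4 (36*x^2 - 12*x + 1) dx. Term by term:
    ∫_0^4 36*x^2 dx = 768;  ∫_0^4 -12*x dx = -96;  ∫_0^4 1 dx = 4.
  Sum: 768 − 96 + 4 = 676.
Adding: ||u||_{H^1}^2 = 20588/15 + 676 = 30728/15.


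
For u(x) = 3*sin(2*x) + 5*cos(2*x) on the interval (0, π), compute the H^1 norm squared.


||u||_{H^1(0,π)}^2 = 85*π

u'(x) = -10*sin(2*x) + 6*cos(2*x).
Expand u² and (u')² and integrate term by term on (0, π), using: for integers n ≥ 1, ∫_0^π sin²(nx) dx = ∫_0^π cos²(nx) dx = π/2; for n ≠ n', ∫_0^π sin(nx)sin(n'x) dx = ∫_0^π cos(nx)cos(n'x) dx = 0; and by product-to-sum, ∫_0^π sin(nx)cos(n'x) dx = ½∫_0^π [sin((n+n')x) + sin((n−n')x)] dx, which is 0 when n+n' is even and 2n/(n²−n'²) when n+n' is odd (it need not vanish on (0, π)).
  u² squared terms: (3)²·∫sin(2x)² dx = 9·π/2 = 9*π/2;  (5)²·∫cos(2x)² dx = 25·π/2 = 25*π/2.
  u² cross terms: 2·(3)·(5)·∫sin(2x)·cos(2x) dx = 30·(0) = 0.
  So ∫_0^π u² dx = 9*π/2 + 25*π/2 + 0 = 17*π.
  (u')² squared terms: (-10)²·∫sin(2x)² dx = 100·π/2 = 50*π;  (6)²·∫cos(2x)² dx = 36·π/2 = 18*π.
  (u')² cross terms: 2·(-10)·(6)·∫sin(2x)·cos(2x) dx = -120·(0) = 0.
  So ∫_0^π (u')² dx = 50*π + 18*π + 0 = 68*π.
||u||_{H^1}^2 = (17*π) + (68*π) = 85*π.


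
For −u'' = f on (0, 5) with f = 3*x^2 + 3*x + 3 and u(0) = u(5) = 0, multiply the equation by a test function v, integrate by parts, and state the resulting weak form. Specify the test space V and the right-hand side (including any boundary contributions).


V = H^1_0(0, 5) (so v(0) = v(5) = 0); weak form: ∫_0^5 u'v' dx = ∫_0^5 (3*x^2 + 3*x + 3) v dx for all v ∈ V.

Multiply both sides by a test function v and integrate from 0 to 5:
  ∫_0^5 −u''(x) v(x) dx = ∫_0^5 f(x) v(x) dx.
Integrate the LHS by parts once:
  ∫_0^5 −u'' v dx = −[u'(x) v(x)]_0^5 + ∫_0^5 u'(x) v'(x) dx.
Thus ∫_0^5 u'(x) v'(x) dx = ∫_0^5 f(x) v(x) dx + [u'(x) v(x)]_0^5.
Choose V so that boundary terms are either known or forced to vanish.
u is Dirichlet: u(0) = u(5) = 0. Let V = H^1_0(0, 5); then v(0) = v(5) = 0, and [u' v]_0^5 = 0.
Weak formulation: find u (satisfying any essential BC) such that ∫_0^5 u'(x) v'(x) dx = ∫_0^5 f v dx for all v ∈ V.
Substituting f(x) = 3*x^2 + 3*x + 3, the right-hand side is ∫_0^5 (3*x^2 + 3*x + 3) v dx.


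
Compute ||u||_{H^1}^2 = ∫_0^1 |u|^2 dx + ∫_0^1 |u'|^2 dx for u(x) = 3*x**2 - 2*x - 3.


||u||_{H^1}^2 = 197/15

The H^1 norm (squared) on an interval (0, L) is
  ||u||_{H^1}^2 = ∫_0^L u(x)^2 dx + ∫_0^L u'(x)^2 dx.
Compute u'(x) = 6*x - 2.
Then u(x)^2 = 9*x**4 - 12*x**3 - 14*x**2 + 12*x + 9 and u'(x)^2 = 36*x**2 - 24*x + 4.
Integrate each monomial from 0 to 1 using ∫_0^1 c·x^n dx = c·1^(n+1)/(n+1):
  ∫_0^1 u(x)^2 dx = ∫_0^1 (9*x^4 - 12*x^3 - 14*x^2 + 12*x + 9) dx. Term by term:
    ∫_0^1 9*x^4 dx = 9/5;  ∫_0^1 -12*x^3 dx = -3;  ∫_0^1 -14*x^2 dx = -14/3;
    ∫_0^1 12*x dx = 6;  ∫_0^1 9 dx = 9.
  Sum: 9/5 − 3 − 14/3 + 6 + 9 = 137/15.
  ∫_0^1 u'(x)^2 dx = ∫_0^1 (36*x^2 - 24*x + 4) dx. Term by term:
    ∫_0^1 36*x^2 dx = 12;  ∫_0^1 -24*x dx = -12;  ∫_0^1 4 dx = 4.
  Sum: 12 − 12 + 4 = 4.
Adding: ||u||_{H^1}^2 = 137/15 + 4 = 197/15.


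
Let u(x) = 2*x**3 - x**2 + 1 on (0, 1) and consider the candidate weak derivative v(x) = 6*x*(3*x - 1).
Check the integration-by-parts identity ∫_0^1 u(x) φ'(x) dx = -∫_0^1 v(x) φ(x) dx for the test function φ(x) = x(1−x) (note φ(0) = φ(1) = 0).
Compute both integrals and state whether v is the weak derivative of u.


LHS = -2/15, RHS = -2/5. No, v is not the weak derivative of u.

u(x) = 2*x**3 - x**2 + 1, classical derivative u'(x) = 6*x**2 - 2*x.
φ(x) = x(1−x), so φ'(x) = 1 - 2*x.
Note φ(0) = φ(1) = 0, so the boundary term u·φ vanishes.
LHS = ∫_0^1 u(x) φ'(x) dx = ∫_0^1 (-4*x^4 + 4*x^3 - x^2 - 2*x + 1) dx. Term by term:
  ∫_0^1 -4*x^4 dx = -4/5;  ∫_0^1 4*x^3 dx = 1;  ∫_0^1 -x^2 dx = -1/3;
  ∫_0^1 -2*x dx = -1;  ∫_0^1 1 dx = 1.
Sum: -4/5 + 1 − 1/3 − 1 + 1 = -2/15.
So LHS = -2/15.
∫_0^1 v(x) φ(x) dx = ∫_0^1 (-18*x^4 + 24*x^3 - 6*x^2) dx. Term by term:
  ∫_0^1 -18*x^4 dx = -18/5;  ∫_0^1 24*x^3 dx = 6;  ∫_0^1 -6*x^2 dx = -2.
Sum: -18/5 + 6 − 2 = 2/5.
So RHS = -∫_0^1 v(x) φ(x) dx = -2/5.
LHS − RHS = 4/15 ≠ 0, so the identity fails.
(For a valid weak derivative the identity must hold for EVERY test function, in particular this one. The failure shows v is NOT the weak derivative of u.)
Correct weak derivative would be u'(x) = 6*x**2 - 2*x.


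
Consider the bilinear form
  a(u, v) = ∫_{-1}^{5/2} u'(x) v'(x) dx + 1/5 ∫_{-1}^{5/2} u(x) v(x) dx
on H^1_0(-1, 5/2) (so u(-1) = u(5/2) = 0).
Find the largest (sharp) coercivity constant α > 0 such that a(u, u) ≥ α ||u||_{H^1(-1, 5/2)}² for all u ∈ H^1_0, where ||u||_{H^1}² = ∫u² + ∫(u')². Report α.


α = (49 + 20*π^2)/(5*(4*π^2 + 49))

Coercivity of a(·,·) on H^1_0(-1, 5/2) means a(u, u) ≥ α ||u||_{H^1}² for every u ∈ H^1_0.
The interval has length L = 7/2, and Poincaré/coercivity depend only on L. Here a(u, u) = ∫(u')² + (1/5)·∫u².
Here 0 < c = 1/5 < 1. The condition a(u,u) ≥ α||u||_{H^1}² reads (1−α)∫(u')² ≥ (α−c)∫u². Any admissible α is ≤ 1 (rapidly oscillating u have ∫u²/∫(u')² → 0), and α = 1 would force 0 ≥ (1−c)∫u², impossible since c < 1; so 1−α > 0. By the sharp Poincaré inequality on H^1_0 of an interval of length L, ∫(u')² ≥ (π/L)²∫u² with equality for the first sine mode sin(π(x−x₀)/L) (x₀ the left endpoint), so the inequality holds for all u iff (1−α)(π/L)² ≥ α − c, i.e. α ≤ ((π/L)² + c)/((π/L)² + 1) = (1 + c(L/π)²)/(1 + (L/π)²). With (π/L)² = 4*π^2/49 and c = 1/5, the largest admissible constant is α = ((π/L)² + c)/((π/L)² + 1).
Simplifying, α = (49 + 20*π^2)/(5*(4*π^2 + 49)).


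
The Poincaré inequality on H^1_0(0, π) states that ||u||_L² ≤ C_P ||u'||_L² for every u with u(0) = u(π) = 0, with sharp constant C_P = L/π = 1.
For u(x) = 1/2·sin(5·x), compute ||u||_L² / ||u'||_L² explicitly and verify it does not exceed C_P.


||u||_L² / ||u'||_L² = 1/5 < C_P = 1.

u(x) = 1/2·sin(5·x), so u'(x) = 5*cos(5*x)/2.
Writing u(x) = A·sin(kπx/L) with A = 1/2 and k = 5, use ∫_0^L sin²(kπx/L) dx = L/2 and ∫_0^L cos²(kπx/L) dx = L/2.
u² = 1/4·sin²(5·x) and (u')² = 25/4·cos²(5·x), and each of sin², cos² integrates to L/2 = π/2 over (0, π).
∫_0^π u² dx = π/8, so ||u||_L² = sqrt(2)*sqrt(π)/4.
∫_0^π (u')² dx = 25*π/8, so ||u'||_L² = 5*sqrt(2)*sqrt(π)/4.
Ratio ||u||_L² / ||u'||_L² = 1/5.
Sharp Poincaré constant on H^1_0(0, π) is C_P = L/π = 1, achieved by sin(x).
This is the k = 5 harmonic; the ratio L/(kπ) is strictly less than C_P = L/π, consistent with the sharp inequality ||u||_L² ≤ C_P ||u'||_L².


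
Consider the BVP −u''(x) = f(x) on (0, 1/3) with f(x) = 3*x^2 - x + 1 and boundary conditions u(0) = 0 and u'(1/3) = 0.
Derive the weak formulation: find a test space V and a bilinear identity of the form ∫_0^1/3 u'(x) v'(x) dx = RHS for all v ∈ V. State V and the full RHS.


V = {v ∈ H^1(0, 1/3) : v(0) = 0} (test functions vanish at x = 0 where u is specified); weak form: ∫_0^1/3 u'v' dx = ∫_0^1/3 (3*x^2 - x + 1) v dx for all v ∈ V.

Multiply both sides by a test function v and integrate from 0 to 1/3:
  ∫_0^1/3 −u''(x) v(x) dx = ∫_0^1/3 f(x) v(x) dx.
Integrate the LHS by parts once:
  ∫_0^1/3 −u'' v dx = −[u'(x) v(x)]_0^1/3 + ∫_0^1/3 u'(x) v'(x) dx.
Thus ∫_0^1/3 u'(x) v'(x) dx = ∫_0^1/3 f(x) v(x) dx + [u'(x) v(x)]_0^1/3.
Choose V so that boundary terms are either known or forced to vanish.
Mixed BC: u(0) = 0 (Dirichlet) and u'(1/3) = 0 (Neumann). Define V = {v ∈ H^1(0, 1/3) : v(0) = 0}. Then [u' v]_0^1/3 = u'(1/3)·v(1/3) − u'(0)·0 = 0.
Weak formulation: find u (satisfying any essential BC) such that ∫_0^1/3 u'(x) v'(x) dx = ∫_0^1/3 f v dx for all v ∈ V (Dirichlet at 0 absorbed into V; the Neumann datum at x = 1/3 is zero, so no boundary term remains).
Substituting f(x) = 3*x^2 - x + 1, the right-hand side is ∫_0^1/3 (3*x^2 - x + 1) v dx.


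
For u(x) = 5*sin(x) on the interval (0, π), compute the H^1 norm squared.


||u||_{H^1(0,π)}^2 = 25*π

u'(x) = 5*cos(x).
Expand u² and (u')² and integrate term by term on (0, π), using: for integers n ≥ 1, ∫_0^π sin²(nx) dx = ∫_0^π cos²(nx) dx = π/2; for n ≠ n', ∫_0^π sin(nx)sin(n'x) dx = ∫_0^π cos(nx)cos(n'x) dx = 0; and by product-to-sum, ∫_0^π sin(nx)cos(n'x) dx = ½∫_0^π [sin((n+n')x) + sin((n−n')x)] dx, which is 0 when n+n' is even and 2n/(n²−n'²) when n+n' is odd (it need not vanish on (0, π)).
  u² squared terms: (5)²·∫sin(x)² dx = 25·π/2 = 25*π/2.
  So ∫_0^π u² dx = 25*π/2.
  (u')² squared terms: (5)²·∫cos(x)² dx = 25·π/2 = 25*π/2.
  So ∫_0^π (u')² dx = 25*π/2.
||u||_{H^1}^2 = (25*π/2) + (25*π/2) = 25*π.


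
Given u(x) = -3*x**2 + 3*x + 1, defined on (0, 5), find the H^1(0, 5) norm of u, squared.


||u||_{H^1}^2 = 8225/2

The H^1 norm (squared) on an interval (0, L) is
  ||u||_{H^1}^2 = ∫_0^L u(x)^2 dx + ∫_0^L u'(x)^2 dx.
Compute u'(x) = 3 - 6*x.
Then u(x)^2 = 9*x**4 - 18*x**3 + 3*x**2 + 6*x + 1 and u'(x)^2 = 36*x**2 - 36*x + 9.
Integrate each monomial from 0 to 5 using ∫_0^5 c·x^n dx = c·5^(n+1)/(n+1):
  ∫_0^5 u(x)^2 dx = ∫_0^5 (9*x^4 - 18*x^3 + 3*x^2 + 6*x + 1) dx. Term by term:
    ∫_0^5 9*x^4 dx = 5625;  ∫_0^5 -18*x^3 dx = -5625/2;  ∫_0^5 3*x^2 dx = 125;
    ∫_0^5 6*x dx = 75;  ∫_0^5 1 dx = 5.
  Sum: 5625 − 5625/2 + 125 + 75 + 5 = 6035/2.
  ∫_0^5 u'(x)^2 dx = ∫_0^5 (36*x^2 - 36*x + 9) dx. Term by term:
    ∫_0^5 36*x^2 dx = 1500;  ∫_0^5 -36*x dx = -450;  ∫_0^5 9 dx = 45.
  Sum: 1500 − 450 + 45 = 1095.
Adding: ||u||_{H^1}^2 = 6035/2 + 1095 = 8225/2.
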